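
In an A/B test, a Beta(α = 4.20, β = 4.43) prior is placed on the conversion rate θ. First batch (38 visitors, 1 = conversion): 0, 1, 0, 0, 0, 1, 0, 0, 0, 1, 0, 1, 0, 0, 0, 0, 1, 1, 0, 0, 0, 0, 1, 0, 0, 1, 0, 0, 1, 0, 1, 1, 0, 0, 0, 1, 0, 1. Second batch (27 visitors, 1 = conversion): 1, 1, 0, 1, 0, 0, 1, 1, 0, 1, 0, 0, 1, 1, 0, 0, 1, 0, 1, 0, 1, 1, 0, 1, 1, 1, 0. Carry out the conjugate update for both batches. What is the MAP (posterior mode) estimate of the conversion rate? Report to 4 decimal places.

The Beta prior is conjugate to a Binomial/Bernoulli likelihood; the update adds successes to α and failures to β.
After batch 1: Beta(4.20+13, 4.43+25) = Beta(17.20, 29.43).
After batch 2: Beta(17.20+15, 29.43+12) = Beta(32.20, 41.43).
Mode of Beta(a,b) for a,b>1 is (a−1)/(a+b−2) = 31.20/71.63 = 0.4356.

0.4356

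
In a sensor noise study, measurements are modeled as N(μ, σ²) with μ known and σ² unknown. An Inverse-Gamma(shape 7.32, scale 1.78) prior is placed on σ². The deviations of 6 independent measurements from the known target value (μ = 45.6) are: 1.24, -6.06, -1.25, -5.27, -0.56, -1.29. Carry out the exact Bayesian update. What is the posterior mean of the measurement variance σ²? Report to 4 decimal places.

With known mean μ and an Inverse-Gamma(α, β) prior on σ², the Normal likelihood is conjugate: posterior is Inv-Gamma(α + n/2, β + Σ(xᵢ−μ)²/2).
Σ(xᵢ−μ)² = (1.24)² + (-6.06)² + (-1.25)² + (-5.27)² + (-0.56)² + (-1.29)² = 69.5743.
Posterior: Inv-Gamma(7.32 + 6/2, 1.78 + 69.5743/2) = Inv-Gamma(10.32, 36.56715).
E[σ²|data] = β/(α−1) = 36.56715/9.32 = 3.9235.

3.9235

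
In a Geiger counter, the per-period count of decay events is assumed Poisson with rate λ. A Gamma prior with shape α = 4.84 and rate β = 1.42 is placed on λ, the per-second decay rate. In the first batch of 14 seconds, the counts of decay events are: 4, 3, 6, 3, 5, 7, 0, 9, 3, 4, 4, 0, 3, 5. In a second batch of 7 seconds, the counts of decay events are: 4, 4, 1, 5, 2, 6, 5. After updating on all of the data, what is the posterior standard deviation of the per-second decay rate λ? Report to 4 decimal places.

0.4180

With a Gamma(shape α, rate β) prior, the Poisson likelihood is conjugate: the posterior is Gamma(α + ΣXᵢ, β + n).
Batch 1: sum of counts S = 56 over n = 14 seconds.
After batch 1: Gamma(α+S, β+n) = Gamma(4.84+56, 1.42+14) = Gamma(60.84, 15.42).
Batch 2: sum of counts S = 27 over n = 7 seconds.
After batch 2: Gamma(α+S, β+n) = Gamma(60.84+27, 15.42+7) = Gamma(87.84, 22.42).
SD = √α/β = √87.84/22.42 = 0.4180.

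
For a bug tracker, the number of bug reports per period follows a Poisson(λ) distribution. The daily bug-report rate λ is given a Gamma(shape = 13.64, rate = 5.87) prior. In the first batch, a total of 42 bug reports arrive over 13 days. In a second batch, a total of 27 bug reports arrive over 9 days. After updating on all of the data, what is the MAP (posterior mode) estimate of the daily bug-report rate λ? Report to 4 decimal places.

With a Gamma(shape α, rate β) prior, the Poisson likelihood is conjugate: the posterior is Gamma(α + ΣXᵢ, β + n).
After batch 1: Gamma(α+S, β+n) = Gamma(13.64+42, 5.87+13) = Gamma(55.64, 18.87).
After batch 2: Gamma(α+S, β+n) = Gamma(55.64+27, 18.87+9) = Gamma(82.64, 27.87).
Mode of Gamma(α,β) for α≥1 is (α−1)/β = 81.64/27.87 = 2.9293.

2.9293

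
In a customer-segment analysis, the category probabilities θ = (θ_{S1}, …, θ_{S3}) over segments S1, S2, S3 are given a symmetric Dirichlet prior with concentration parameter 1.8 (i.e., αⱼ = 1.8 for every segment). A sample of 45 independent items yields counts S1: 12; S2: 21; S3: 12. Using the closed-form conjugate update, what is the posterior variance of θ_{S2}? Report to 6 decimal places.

The Dirichlet prior is conjugate to the Multinomial likelihood: each posterior αⱼ = prior αⱼ + observed count nⱼ.
Posterior concentration: (13.8, 22.8, 13.8), total = 50.4.
Var[θ_j] = α_j(Σα−α_j)/((Σα)²(Σα+1)) = 22.8·27.6/(50.4²·51.4) = 0.004820.

0.004820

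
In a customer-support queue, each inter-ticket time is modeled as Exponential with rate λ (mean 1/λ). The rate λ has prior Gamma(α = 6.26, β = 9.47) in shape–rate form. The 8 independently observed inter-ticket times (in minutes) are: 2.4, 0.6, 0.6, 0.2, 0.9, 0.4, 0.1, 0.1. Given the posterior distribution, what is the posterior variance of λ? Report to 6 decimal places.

0.065367

With a Gamma(shape α, rate β) prior on the exponential rate λ, the posterior after n observations with total T = Σxᵢ is Gamma(α+n, β+T).
Sum of observations T = 5.3 minutes; n = 8.
Posterior: Gamma(6.26+8, 9.47+5.3) = Gamma(14.26, 14.77).
Var = α/β² = 0.065367.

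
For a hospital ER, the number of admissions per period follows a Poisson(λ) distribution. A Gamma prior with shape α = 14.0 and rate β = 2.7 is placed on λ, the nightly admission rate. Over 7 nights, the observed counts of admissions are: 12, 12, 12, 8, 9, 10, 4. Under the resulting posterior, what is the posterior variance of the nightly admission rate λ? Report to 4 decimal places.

0.8609

With a Gamma(shape α, rate β) prior, the Poisson likelihood is conjugate: the posterior is Gamma(α + ΣXᵢ, β + n).
Sum of counts S = 67 over n = 7 nights.
Posterior: Gamma(α+S, β+n) = Gamma(14.0+67, 2.7+7) = Gamma(81.0, 9.7).
Var = α/β² = 81.0/9.7² = 0.8609.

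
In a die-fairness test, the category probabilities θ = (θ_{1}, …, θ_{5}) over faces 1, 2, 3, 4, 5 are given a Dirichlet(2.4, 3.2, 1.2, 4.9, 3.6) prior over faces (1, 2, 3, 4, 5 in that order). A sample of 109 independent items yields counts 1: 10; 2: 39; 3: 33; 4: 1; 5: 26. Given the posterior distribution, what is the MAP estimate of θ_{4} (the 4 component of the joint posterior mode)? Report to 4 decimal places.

The Dirichlet prior is conjugate to the Multinomial likelihood: each posterior αⱼ = prior αⱼ + observed count nⱼ.
Posterior concentration: (12.4, 42.2, 34.2, 5.9, 29.6), total = 124.3.
Joint mode component: (α_{4}−1)/(Σα−K) = 4.9/119.3 = 0.0411.

0.0411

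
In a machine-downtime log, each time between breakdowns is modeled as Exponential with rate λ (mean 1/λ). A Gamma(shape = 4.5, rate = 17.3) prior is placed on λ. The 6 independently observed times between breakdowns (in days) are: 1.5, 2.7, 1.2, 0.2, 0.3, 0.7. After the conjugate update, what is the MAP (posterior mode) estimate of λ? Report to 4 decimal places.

With a Gamma(shape α, rate β) prior on the exponential rate λ, the posterior after n observations with total T = Σxᵢ is Gamma(α+n, β+T).
Sum of observations T = 6.6 days; n = 6.
Posterior: Gamma(4.5+6, 17.3+6.6) = Gamma(10.5, 23.9).
Mode = (α−1)/β = 0.3975.

0.3975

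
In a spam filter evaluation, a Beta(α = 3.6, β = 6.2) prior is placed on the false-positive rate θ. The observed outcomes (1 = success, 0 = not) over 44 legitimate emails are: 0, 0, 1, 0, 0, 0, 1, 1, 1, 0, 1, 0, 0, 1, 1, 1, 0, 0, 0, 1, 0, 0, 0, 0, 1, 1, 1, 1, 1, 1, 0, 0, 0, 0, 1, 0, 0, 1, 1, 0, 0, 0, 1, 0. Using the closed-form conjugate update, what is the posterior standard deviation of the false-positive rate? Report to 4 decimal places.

0.0667

The Beta prior is conjugate to a Binomial/Bernoulli likelihood; the update adds successes to α and failures to β.
Posterior: Beta(α+k, β+n−k) = Beta(3.6+19, 6.2+25) = Beta(22.6, 31.2).
Var = αβ/((α+β)²(α+β+1)) = 22.6·31.2/(53.8²·54.8) = 0.00444547; SD = √0.00444547 = 0.0667.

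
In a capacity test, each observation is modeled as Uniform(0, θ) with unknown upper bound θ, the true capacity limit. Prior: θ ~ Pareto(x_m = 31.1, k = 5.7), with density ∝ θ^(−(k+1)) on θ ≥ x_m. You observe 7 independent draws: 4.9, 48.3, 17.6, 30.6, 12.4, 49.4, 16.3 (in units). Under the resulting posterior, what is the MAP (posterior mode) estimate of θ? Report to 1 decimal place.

49.4

A Pareto(scale x_m, shape k) prior on the upper bound θ of Uniform(0, θ) is conjugate: posterior is Pareto(max(x_m, max xᵢ), k + n).
Sample maximum = 49.4; prior scale x_m = 31.1 → posterior scale = max = 49.4.
Posterior shape = 5.7 + 7 = 12.7.
The Pareto density is decreasing on [x_m, ∞), so the mode is x_m = 49.4.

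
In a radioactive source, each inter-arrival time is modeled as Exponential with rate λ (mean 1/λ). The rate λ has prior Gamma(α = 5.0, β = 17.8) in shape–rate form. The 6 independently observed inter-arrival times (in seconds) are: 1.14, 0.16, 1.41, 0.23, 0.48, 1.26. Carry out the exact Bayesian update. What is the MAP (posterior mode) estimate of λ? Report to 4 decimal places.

With a Gamma(shape α, rate β) prior on the exponential rate λ, the posterior after n observations with total T = Σxᵢ is Gamma(α+n, β+T).
Sum of observations T = 4.68 seconds; n = 6.
Posterior: Gamma(5.0+6, 17.8+4.68) = Gamma(11.0, 22.48).
Mode = (α−1)/β = 0.4448.

0.4448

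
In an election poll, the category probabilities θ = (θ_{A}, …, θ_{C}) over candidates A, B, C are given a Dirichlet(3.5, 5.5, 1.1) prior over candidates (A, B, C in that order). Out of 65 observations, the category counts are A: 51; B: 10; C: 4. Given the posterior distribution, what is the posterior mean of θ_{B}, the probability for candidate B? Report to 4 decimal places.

The Dirichlet prior is conjugate to the Multinomial likelihood: each posterior αⱼ = prior αⱼ + observed count nⱼ.
Posterior concentration: (54.5, 15.5, 5.1), total = 75.1.
E[θ_{B}|data] = α_{B}/Σα = 15.5/75.1 = 0.2064.

0.2064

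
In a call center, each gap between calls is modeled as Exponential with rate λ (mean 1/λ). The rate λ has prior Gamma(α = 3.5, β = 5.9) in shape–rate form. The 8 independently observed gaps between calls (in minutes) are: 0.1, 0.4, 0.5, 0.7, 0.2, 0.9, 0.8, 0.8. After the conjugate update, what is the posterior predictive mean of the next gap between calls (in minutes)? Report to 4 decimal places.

0.9810

With a Gamma(shape α, rate β) prior on the exponential rate λ, the posterior after n observations with total T = Σxᵢ is Gamma(α+n, β+T).
Sum of observations T = 4.4 minutes; n = 8.
Posterior: Gamma(3.5+8, 5.9+4.4) = Gamma(11.5, 10.3).
The predictive distribution for the next observation is Lomax; its mean is β/(α−1) = 10.3/10.5 = 0.9810.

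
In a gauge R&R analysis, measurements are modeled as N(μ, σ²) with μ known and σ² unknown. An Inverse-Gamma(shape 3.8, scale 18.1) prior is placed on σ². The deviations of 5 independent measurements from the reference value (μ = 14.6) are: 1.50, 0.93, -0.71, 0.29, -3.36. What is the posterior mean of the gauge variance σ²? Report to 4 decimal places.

With known mean μ and an Inverse-Gamma(α, β) prior on σ², the Normal likelihood is conjugate: posterior is Inv-Gamma(α + n/2, β + Σ(xᵢ−μ)²/2).
Σ(xᵢ−μ)² = (1.50)² + (0.93)² + (-0.71)² + (0.29)² + (-3.36)² = 14.9927.
Posterior: Inv-Gamma(3.8 + 5/2, 18.1 + 14.9927/2) = Inv-Gamma(6.30, 25.59635).
E[σ²|data] = β/(α−1) = 25.59635/5.30 = 4.8295.

4.8295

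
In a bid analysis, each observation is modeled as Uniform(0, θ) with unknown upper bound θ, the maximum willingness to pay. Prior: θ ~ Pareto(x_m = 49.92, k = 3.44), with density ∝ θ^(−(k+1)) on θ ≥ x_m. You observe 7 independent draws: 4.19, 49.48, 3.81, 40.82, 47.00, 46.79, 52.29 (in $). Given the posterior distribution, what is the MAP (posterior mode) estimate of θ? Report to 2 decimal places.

A Pareto(scale x_m, shape k) prior on the upper bound θ of Uniform(0, θ) is conjugate: posterior is Pareto(max(x_m, max xᵢ), k + n).
Sample maximum = 52.29; prior scale x_m = 49.92 → posterior scale = max = 52.29.
Posterior shape = 3.44 + 7 = 10.44.
The Pareto density is decreasing on [x_m, ∞), so the mode is x_m = 52.29.

52.29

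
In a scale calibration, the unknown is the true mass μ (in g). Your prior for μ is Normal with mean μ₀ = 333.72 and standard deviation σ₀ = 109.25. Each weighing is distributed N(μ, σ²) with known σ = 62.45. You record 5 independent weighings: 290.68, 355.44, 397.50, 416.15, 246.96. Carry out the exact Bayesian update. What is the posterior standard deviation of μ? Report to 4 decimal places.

27.0583

For Normal data with known variance σ², a Normal(μ₀, σ₀²) prior on μ is conjugate. Posterior precision = 1/σ₀² + n/σ²; posterior mean is the precision-weighted average of μ₀ and x̄.
σ₀² = 109.25² = 11935.5625, σ² = 62.45² = 3900.0025; σ² + n·σ₀² = 3900.0025 + 5·11935.5625 = 63577.815.
Posterior precision = 1/σ₀² + n/σ² = 1/11935.5625 + 5/3900.0025 = (σ² + n·σ₀²)/(σ₀²σ²) = 63577.815/(11935.5625·3900.0025); posterior variance σₙ² = σ₀²σ²/(σ² + n·σ₀²) = 11935.5625·3900.0025/63577.815 = 732.153560.
Posterior SD = √σₙ² = √(11935.5625·3900.0025/63577.815) = 27.0583.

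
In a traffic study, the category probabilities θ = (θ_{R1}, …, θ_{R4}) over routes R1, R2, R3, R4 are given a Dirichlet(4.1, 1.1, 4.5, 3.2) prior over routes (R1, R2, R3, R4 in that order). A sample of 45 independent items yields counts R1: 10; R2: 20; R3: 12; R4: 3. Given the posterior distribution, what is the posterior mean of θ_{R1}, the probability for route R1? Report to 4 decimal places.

0.2435

The Dirichlet prior is conjugate to the Multinomial likelihood: each posterior αⱼ = prior αⱼ + observed count nⱼ.
Posterior concentration: (14.1, 21.1, 16.5, 6.2), total = 57.9.
E[θ_{R1}|data] = α_{R1}/Σα = 14.1/57.9 = 0.2435.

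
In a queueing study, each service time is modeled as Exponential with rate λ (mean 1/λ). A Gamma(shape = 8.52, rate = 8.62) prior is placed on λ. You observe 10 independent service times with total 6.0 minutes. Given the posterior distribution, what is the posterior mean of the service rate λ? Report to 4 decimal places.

With a Gamma(shape α, rate β) prior on the exponential rate λ, the posterior after n observations with total T = Σxᵢ is Gamma(α+n, β+T).
Posterior: Gamma(8.52+10, 8.62+6.0) = Gamma(18.52, 14.62).
Posterior mean of λ = α/β = 18.52/14.62 = 1.2668.

1.2668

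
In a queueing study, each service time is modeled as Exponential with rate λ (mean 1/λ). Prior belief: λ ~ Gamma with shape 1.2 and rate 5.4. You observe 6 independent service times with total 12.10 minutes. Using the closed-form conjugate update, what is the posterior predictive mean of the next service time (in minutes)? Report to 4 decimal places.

With a Gamma(shape α, rate β) prior on the exponential rate λ, the posterior after n observations with total T = Σxᵢ is Gamma(α+n, β+T).
Posterior: Gamma(1.2+6, 5.4+12.10) = Gamma(7.2, 17.50).
The predictive distribution for the next observation is Lomax; its mean is β/(α−1) = 17.50/6.2 = 2.8226.

2.8226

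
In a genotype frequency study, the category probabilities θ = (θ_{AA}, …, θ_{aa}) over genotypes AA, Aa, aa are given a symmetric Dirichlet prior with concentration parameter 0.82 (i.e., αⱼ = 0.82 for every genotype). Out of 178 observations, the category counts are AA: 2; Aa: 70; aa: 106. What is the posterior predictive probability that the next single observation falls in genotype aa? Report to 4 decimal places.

0.5919

The Dirichlet prior is conjugate to the Multinomial likelihood: each posterior αⱼ = prior αⱼ + observed count nⱼ.
Posterior concentration: (2.82, 70.82, 106.82), total = 180.46.
P(next = aa | data) = α_{aa}/Σα = 0.5919.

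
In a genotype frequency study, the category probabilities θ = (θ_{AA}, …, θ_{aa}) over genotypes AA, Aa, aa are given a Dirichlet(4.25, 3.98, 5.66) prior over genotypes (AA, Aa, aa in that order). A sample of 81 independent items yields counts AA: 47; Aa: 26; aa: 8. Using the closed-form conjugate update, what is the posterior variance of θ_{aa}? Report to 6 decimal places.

0.001285

The Dirichlet prior is conjugate to the Multinomial likelihood: each posterior αⱼ = prior αⱼ + observed count nⱼ.
Posterior concentration: (51.25, 29.98, 13.66), total = 94.89.
Var[θ_j] = α_j(Σα−α_j)/((Σα)²(Σα+1)) = 13.66·81.23/(94.89²·95.89) = 0.001285.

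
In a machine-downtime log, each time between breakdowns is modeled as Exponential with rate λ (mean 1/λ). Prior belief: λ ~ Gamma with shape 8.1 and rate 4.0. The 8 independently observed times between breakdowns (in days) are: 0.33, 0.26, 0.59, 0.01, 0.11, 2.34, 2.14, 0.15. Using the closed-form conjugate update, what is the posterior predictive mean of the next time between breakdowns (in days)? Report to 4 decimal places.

0.6576

With a Gamma(shape α, rate β) prior on the exponential rate λ, the posterior after n observations with total T = Σxᵢ is Gamma(α+n, β+T).
Sum of observations T = 5.93 days; n = 8.
Posterior: Gamma(8.1+8, 4.0+5.93) = Gamma(16.1, 9.93).
The predictive distribution for the next observation is Lomax; its mean is β/(α−1) = 9.93/15.1 = 0.6576.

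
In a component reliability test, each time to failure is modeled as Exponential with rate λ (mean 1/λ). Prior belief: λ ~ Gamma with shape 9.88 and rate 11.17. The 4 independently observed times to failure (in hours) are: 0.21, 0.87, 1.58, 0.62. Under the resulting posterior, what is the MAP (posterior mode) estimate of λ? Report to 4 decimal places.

0.8913

With a Gamma(shape α, rate β) prior on the exponential rate λ, the posterior after n observations with total T = Σxᵢ is Gamma(α+n, β+T).
Sum of observations T = 3.28 hours; n = 4.
Posterior: Gamma(9.88+4, 11.17+3.28) = Gamma(13.88, 14.45).
Mode = (α−1)/β = 0.8913.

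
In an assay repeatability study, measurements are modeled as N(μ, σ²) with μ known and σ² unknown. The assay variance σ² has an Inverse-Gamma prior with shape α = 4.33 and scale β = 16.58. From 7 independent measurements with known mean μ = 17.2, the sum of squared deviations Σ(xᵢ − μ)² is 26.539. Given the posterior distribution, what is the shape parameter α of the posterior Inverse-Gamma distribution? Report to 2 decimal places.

7.83

With known mean μ and an Inverse-Gamma(α, β) prior on σ², the Normal likelihood is conjugate: posterior is Inv-Gamma(α + n/2, β + Σ(xᵢ−μ)²/2).
Posterior: Inv-Gamma(4.33 + 7/2, 16.58 + 26.539/2) = Inv-Gamma(7.83, 29.8495).
Posterior α = 7.83.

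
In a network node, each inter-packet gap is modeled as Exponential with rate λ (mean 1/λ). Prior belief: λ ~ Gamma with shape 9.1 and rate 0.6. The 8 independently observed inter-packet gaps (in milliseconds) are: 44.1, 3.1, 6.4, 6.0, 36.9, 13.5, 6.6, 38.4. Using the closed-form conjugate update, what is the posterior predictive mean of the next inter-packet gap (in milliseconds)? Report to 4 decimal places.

With a Gamma(shape α, rate β) prior on the exponential rate λ, the posterior after n observations with total T = Σxᵢ is Gamma(α+n, β+T).
Sum of observations T = 155.0 milliseconds; n = 8.
Posterior: Gamma(9.1+8, 0.6+155.0) = Gamma(17.1, 155.6).
The predictive distribution for the next observation is Lomax; its mean is β/(α−1) = 155.6/16.1 = 9.6646.

9.6646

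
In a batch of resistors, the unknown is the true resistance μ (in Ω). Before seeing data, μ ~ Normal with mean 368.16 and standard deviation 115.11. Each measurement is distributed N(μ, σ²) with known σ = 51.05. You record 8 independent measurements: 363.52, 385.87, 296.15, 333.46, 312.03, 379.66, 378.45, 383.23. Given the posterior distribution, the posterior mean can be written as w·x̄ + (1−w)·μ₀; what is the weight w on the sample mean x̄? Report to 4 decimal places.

0.9760

For Normal data with known variance σ², a Normal(μ₀, σ₀²) prior on μ is conjugate. Posterior precision = 1/σ₀² + n/σ²; posterior mean is the precision-weighted average of μ₀ and x̄.
σ₀² = 115.11² = 13250.3121, σ² = 51.05² = 2606.1025. Prior precision 1/σ₀² = 1/13250.3121; data precision n/σ² = 8/2606.1025.
w = (n/σ²)/(1/σ₀² + n/σ²) = n·σ₀²/(σ² + n·σ₀²) = 8·13250.3121/(2606.1025 + 8·13250.3121) = 106002.4968/108608.5993 = 0.9760.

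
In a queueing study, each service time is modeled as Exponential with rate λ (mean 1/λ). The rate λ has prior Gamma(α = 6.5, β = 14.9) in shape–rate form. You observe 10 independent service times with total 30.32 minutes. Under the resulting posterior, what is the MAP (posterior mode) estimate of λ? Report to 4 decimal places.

With a Gamma(shape α, rate β) prior on the exponential rate λ, the posterior after n observations with total T = Σxᵢ is Gamma(α+n, β+T).
Posterior: Gamma(6.5+10, 14.9+30.32) = Gamma(16.5, 45.22).
Mode = (α−1)/β = 0.3428.

0.3428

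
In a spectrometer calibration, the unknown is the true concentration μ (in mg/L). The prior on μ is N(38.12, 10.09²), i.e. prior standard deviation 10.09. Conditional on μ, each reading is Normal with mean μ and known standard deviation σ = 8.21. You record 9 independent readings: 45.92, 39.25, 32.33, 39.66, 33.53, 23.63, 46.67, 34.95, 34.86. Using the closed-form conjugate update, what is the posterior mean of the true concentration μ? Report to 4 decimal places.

36.8491

For Normal data with known variance σ², a Normal(μ₀, σ₀²) prior on μ is conjugate. Posterior precision = 1/σ₀² + n/σ²; posterior mean is the precision-weighted average of μ₀ and x̄.
Σxᵢ = 45.92 + 39.25 + 32.33 + 39.66 + 33.53 + 23.63 + 46.67 + 34.95 + 34.86 = 330.8, so n·x̄ = 330.8.
σ₀² = 10.09² = 101.8081, σ² = 8.21² = 67.4041; σ² + n·σ₀² = 67.4041 + 9·101.8081 = 983.677.
Posterior mean = (μ₀/σ₀² + n·x̄/σ²)/(1/σ₀² + n/σ²) = (σ²·μ₀ + σ₀²·n·x̄)/(σ² + n·σ₀²) = (67.4041·38.12 + 101.8081·330.8)/983.677 = 36247.563772/983.677 = 36.8491.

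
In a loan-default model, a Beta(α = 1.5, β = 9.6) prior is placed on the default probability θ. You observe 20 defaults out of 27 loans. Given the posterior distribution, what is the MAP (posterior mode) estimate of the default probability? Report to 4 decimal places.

The Beta prior is conjugate to a Binomial/Bernoulli likelihood; the update adds successes to α and failures to β.
Posterior: Beta(α+k, β+n−k) = Beta(1.5+20, 9.6+7) = Beta(21.5, 16.6).
Mode of Beta(a,b) for a,b>1 is (a−1)/(a+b−2) = 20.5/36.1 = 0.5679.

0.5679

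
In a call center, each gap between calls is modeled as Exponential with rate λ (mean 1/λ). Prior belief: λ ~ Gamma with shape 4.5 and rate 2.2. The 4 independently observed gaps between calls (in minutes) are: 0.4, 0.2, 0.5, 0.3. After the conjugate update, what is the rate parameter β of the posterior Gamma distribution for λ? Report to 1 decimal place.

With a Gamma(shape α, rate β) prior on the exponential rate λ, the posterior after n observations with total T = Σxᵢ is Gamma(α+n, β+T).
Sum of observations T = 1.4 minutes; n = 4.
Posterior: Gamma(4.5+4, 2.2+1.4) = Gamma(8.5, 3.6).
Posterior β = 3.6.

3.6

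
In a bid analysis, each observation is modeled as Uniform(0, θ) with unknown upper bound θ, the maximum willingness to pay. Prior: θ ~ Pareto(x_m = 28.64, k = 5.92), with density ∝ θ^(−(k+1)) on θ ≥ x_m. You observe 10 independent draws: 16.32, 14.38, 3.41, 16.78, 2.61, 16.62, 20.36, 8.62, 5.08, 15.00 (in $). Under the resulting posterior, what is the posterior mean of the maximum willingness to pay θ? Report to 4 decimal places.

30.5596

A Pareto(scale x_m, shape k) prior on the upper bound θ of Uniform(0, θ) is conjugate: posterior is Pareto(max(x_m, max xᵢ), k + n).
Sample maximum = 20.36; prior scale x_m = 28.64 → posterior scale = max = 28.64.
Posterior shape = 5.92 + 10 = 15.92.
E[θ|data] = k·x_m/(k−1) = 15.92·28.64/14.92 = 30.5596.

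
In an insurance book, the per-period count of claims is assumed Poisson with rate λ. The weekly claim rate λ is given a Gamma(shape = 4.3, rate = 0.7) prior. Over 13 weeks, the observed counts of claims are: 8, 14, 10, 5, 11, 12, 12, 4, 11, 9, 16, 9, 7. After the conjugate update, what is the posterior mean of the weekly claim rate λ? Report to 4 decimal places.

9.6569

With a Gamma(shape α, rate β) prior, the Poisson likelihood is conjugate: the posterior is Gamma(α + ΣXᵢ, β + n).
Sum of counts S = 128 over n = 13 weeks.
Posterior: Gamma(α+S, β+n) = Gamma(4.3+128, 0.7+13) = Gamma(132.3, 13.7).
Posterior mean = α/β = 132.3/13.7 = 9.6569.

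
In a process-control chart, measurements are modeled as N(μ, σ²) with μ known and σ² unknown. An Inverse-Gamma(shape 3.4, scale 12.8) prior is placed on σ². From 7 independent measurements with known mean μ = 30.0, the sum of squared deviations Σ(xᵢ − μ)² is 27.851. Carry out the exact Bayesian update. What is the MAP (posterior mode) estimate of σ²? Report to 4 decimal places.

With known mean μ and an Inverse-Gamma(α, β) prior on σ², the Normal likelihood is conjugate: posterior is Inv-Gamma(α + n/2, β + Σ(xᵢ−μ)²/2).
Posterior: Inv-Gamma(3.4 + 7/2, 12.8 + 27.851/2) = Inv-Gamma(6.90, 26.7255).
Mode = β/(α+1) = 26.7255/7.90 = 3.3830.

3.3830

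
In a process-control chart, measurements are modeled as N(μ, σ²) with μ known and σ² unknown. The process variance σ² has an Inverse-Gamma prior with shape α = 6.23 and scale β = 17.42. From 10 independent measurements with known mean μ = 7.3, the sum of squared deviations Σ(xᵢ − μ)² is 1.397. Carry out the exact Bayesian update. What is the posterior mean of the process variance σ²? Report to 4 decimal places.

1.7711

With known mean μ and an Inverse-Gamma(α, β) prior on σ², the Normal likelihood is conjugate: posterior is Inv-Gamma(α + n/2, β + Σ(xᵢ−μ)²/2).
Posterior: Inv-Gamma(6.23 + 10/2, 17.42 + 1.397/2) = Inv-Gamma(11.23, 18.1185).
E[σ²|data] = β/(α−1) = 18.1185/10.23 = 1.7711.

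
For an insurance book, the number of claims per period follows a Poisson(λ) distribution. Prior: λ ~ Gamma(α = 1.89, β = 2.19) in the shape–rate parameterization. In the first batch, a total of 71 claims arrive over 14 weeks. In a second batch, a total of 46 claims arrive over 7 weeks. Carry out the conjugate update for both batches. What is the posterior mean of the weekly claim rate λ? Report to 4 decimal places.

With a Gamma(shape α, rate β) prior, the Poisson likelihood is conjugate: the posterior is Gamma(α + ΣXᵢ, β + n).
After batch 1: Gamma(α+S, β+n) = Gamma(1.89+71, 2.19+14) = Gamma(72.89, 16.19).
After batch 2: Gamma(α+S, β+n) = Gamma(72.89+46, 16.19+7) = Gamma(118.89, 23.19).
Posterior mean = α/β = 118.89/23.19 = 5.1268.

5.1268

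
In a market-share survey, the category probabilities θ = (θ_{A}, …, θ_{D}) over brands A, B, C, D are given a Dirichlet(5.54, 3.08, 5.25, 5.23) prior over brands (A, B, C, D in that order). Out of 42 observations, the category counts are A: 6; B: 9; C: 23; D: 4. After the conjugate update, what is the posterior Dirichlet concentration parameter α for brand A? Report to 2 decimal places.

11.54

The Dirichlet prior is conjugate to the Multinomial likelihood: each posterior αⱼ = prior αⱼ + observed count nⱼ.
Posterior concentration: (11.54, 12.08, 28.25, 9.23), total = 61.10.
α_{A} = 5.54 + 6 = 11.54.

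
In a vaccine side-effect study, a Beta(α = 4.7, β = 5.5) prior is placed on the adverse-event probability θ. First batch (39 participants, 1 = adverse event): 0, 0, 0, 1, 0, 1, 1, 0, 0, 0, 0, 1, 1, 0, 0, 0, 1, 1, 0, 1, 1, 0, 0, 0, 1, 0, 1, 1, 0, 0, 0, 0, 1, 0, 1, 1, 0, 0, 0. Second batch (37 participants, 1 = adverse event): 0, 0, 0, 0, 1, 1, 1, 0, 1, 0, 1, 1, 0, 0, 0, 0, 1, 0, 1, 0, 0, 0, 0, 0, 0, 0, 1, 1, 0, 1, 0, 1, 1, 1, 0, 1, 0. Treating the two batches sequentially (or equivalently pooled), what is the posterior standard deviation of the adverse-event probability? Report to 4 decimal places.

The Beta prior is conjugate to a Binomial/Bernoulli likelihood; the update adds successes to α and failures to β.
After batch 1: Beta(4.7+15, 5.5+24) = Beta(19.7, 29.5).
After batch 2: Beta(19.7+15, 29.5+22) = Beta(34.7, 51.5).
Var = αβ/((α+β)²(α+β+1)) = 34.7·51.5/(86.2²·87.2) = 0.00275807; SD = √0.00275807 = 0.0525.

0.0525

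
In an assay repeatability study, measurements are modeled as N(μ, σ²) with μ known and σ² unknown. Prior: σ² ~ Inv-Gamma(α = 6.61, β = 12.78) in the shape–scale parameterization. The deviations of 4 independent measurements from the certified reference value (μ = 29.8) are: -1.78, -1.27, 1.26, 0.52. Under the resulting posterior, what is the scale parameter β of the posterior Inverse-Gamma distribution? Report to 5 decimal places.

With known mean μ and an Inverse-Gamma(α, β) prior on σ², the Normal likelihood is conjugate: posterior is Inv-Gamma(α + n/2, β + Σ(xᵢ−μ)²/2).
Σ(xᵢ−μ)² = (-1.78)² + (-1.27)² + (1.26)² + (0.52)² = 6.6393.
Posterior: Inv-Gamma(6.61 + 4/2, 12.78 + 6.6393/2) = Inv-Gamma(8.61, 16.09965).
Posterior β = 16.09965.

16.09965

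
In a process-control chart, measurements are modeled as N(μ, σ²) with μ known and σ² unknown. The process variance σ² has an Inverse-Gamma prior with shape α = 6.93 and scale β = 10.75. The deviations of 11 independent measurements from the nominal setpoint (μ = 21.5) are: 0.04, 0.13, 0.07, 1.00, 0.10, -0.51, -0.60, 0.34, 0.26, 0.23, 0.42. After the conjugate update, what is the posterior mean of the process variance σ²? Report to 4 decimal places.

1.0309

With known mean μ and an Inverse-Gamma(α, β) prior on σ², the Normal likelihood is conjugate: posterior is Inv-Gamma(α + n/2, β + Σ(xᵢ−μ)²/2).
Σ(xᵢ−μ)² = (0.04)² + (0.13)² + (0.07)² + (1.00)² + (0.10)² + (-0.51)² + (-0.60)² + (0.34)² + (0.26)² + (0.23)² + (0.42)² = 2.0660.
Posterior: Inv-Gamma(6.93 + 11/2, 10.75 + 2.0660/2) = Inv-Gamma(12.43, 11.78300).
E[σ²|data] = β/(α−1) = 11.78300/11.43 = 1.0309.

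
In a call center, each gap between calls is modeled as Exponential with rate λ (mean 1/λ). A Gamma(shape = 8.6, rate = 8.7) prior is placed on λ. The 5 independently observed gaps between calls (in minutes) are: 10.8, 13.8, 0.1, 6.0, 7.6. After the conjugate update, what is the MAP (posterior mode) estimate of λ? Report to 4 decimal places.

0.2681

With a Gamma(shape α, rate β) prior on the exponential rate λ, the posterior after n observations with total T = Σxᵢ is Gamma(α+n, β+T).
Sum of observations T = 38.3 minutes; n = 5.
Posterior: Gamma(8.6+5, 8.7+38.3) = Gamma(13.6, 47.0).
Mode = (α−1)/β = 0.2681.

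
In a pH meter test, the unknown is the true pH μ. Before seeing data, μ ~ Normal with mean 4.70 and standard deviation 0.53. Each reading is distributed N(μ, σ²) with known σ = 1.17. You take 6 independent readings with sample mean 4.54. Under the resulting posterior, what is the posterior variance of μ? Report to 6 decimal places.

0.125896

For Normal data with known variance σ², a Normal(μ₀, σ₀²) prior on μ is conjugate. Posterior precision = 1/σ₀² + n/σ²; posterior mean is the precision-weighted average of μ₀ and x̄.
σ₀² = 0.53² = 0.2809, σ² = 1.17² = 1.3689; σ² + n·σ₀² = 1.3689 + 6·0.2809 = 3.0543.
Posterior precision = 1/σ₀² + n/σ² = 1/0.2809 + 6/1.3689 = (σ² + n·σ₀²)/(σ₀²σ²) = 3.0543/(0.2809·1.3689); posterior variance σₙ² = σ₀²σ²/(σ² + n·σ₀²) = 0.2809·1.3689/3.0543 = 0.125896.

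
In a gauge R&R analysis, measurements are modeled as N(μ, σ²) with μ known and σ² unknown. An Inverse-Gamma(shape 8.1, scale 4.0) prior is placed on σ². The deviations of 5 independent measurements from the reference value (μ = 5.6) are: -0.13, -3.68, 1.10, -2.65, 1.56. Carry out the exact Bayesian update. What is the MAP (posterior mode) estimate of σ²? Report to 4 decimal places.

With known mean μ and an Inverse-Gamma(α, β) prior on σ², the Normal likelihood is conjugate: posterior is Inv-Gamma(α + n/2, β + Σ(xᵢ−μ)²/2).
Σ(xᵢ−μ)² = (-0.13)² + (-3.68)² + (1.10)² + (-2.65)² + (1.56)² = 24.2254.
Posterior: Inv-Gamma(8.1 + 5/2, 4.0 + 24.2254/2) = Inv-Gamma(10.60, 16.11270).
Mode = β/(α+1) = 16.11270/11.60 = 1.3890.

1.3890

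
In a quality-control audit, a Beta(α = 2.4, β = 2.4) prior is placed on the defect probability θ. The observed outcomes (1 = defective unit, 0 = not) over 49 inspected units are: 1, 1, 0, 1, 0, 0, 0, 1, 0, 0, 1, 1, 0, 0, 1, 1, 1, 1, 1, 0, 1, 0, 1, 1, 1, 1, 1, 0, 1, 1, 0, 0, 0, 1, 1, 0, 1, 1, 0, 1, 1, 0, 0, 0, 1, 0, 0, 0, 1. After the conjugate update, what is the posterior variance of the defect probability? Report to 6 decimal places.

The Beta prior is conjugate to a Binomial/Bernoulli likelihood; the update adds successes to α and failures to β.
Posterior: Beta(α+k, β+n−k) = Beta(2.4+27, 2.4+22) = Beta(29.4, 24.4).
Var = αβ/((α+β)²(α+β+1)) = 29.4·24.4/(53.8²·54.8) = 0.004523.

0.004523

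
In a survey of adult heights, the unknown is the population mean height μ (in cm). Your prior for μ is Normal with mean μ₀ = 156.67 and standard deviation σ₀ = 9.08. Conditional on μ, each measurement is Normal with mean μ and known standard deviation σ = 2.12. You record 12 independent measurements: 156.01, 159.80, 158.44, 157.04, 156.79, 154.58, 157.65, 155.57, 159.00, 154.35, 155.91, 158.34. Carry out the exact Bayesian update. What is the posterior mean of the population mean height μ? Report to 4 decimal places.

156.9554

For Normal data with known variance σ², a Normal(μ₀, σ₀²) prior on μ is conjugate. Posterior precision = 1/σ₀² + n/σ²; posterior mean is the precision-weighted average of μ₀ and x̄.
Σxᵢ = 156.01 + 159.80 + 158.44 + 157.04 + 156.79 + 154.58 + 157.65 + 155.57 + 159.00 + 154.35 + 155.91 + 158.34 = 1883.48, so n·x̄ = 1883.48.
σ₀² = 9.08² = 82.4464, σ² = 2.12² = 4.4944; σ² + n·σ₀² = 4.4944 + 12·82.4464 = 993.8512.
Posterior mean = (μ₀/σ₀² + n·x̄/σ²)/(1/σ₀² + n/σ²) = (σ²·μ₀ + σ₀²·n·x̄)/(σ² + n·σ₀²) = (4.4944·156.67 + 82.4464·1883.48)/993.8512 = 155990.28312/993.8512 = 156.9554.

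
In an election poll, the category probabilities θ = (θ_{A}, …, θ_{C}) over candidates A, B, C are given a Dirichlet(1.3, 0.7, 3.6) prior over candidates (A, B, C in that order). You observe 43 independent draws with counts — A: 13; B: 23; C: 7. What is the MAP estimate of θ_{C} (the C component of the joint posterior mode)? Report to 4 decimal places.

0.2105

The Dirichlet prior is conjugate to the Multinomial likelihood: each posterior αⱼ = prior αⱼ + observed count nⱼ.
Posterior concentration: (14.3, 23.7, 10.6), total = 48.6.
Joint mode component: (α_{C}−1)/(Σα−K) = 9.6/45.6 = 0.2105.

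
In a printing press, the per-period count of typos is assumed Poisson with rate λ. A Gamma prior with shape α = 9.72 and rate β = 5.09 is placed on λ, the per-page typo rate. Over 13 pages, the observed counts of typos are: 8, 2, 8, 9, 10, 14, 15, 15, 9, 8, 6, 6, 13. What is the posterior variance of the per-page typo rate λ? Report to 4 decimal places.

0.4056

With a Gamma(shape α, rate β) prior, the Poisson likelihood is conjugate: the posterior is Gamma(α + ΣXᵢ, β + n).
Sum of counts S = 123 over n = 13 pages.
Posterior: Gamma(α+S, β+n) = Gamma(9.72+123, 5.09+13) = Gamma(132.72, 18.09).
Var = α/β² = 132.72/18.09² = 0.4056.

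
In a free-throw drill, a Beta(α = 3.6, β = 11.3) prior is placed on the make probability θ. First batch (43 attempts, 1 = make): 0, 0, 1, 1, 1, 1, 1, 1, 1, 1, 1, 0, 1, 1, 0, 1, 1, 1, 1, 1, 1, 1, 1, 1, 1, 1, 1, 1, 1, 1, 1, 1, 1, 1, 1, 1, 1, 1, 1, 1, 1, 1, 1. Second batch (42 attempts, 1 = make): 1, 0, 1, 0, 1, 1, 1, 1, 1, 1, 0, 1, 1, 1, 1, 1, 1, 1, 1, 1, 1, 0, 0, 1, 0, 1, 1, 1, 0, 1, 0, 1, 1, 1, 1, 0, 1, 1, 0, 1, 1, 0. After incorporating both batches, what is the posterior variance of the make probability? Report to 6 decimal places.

The Beta prior is conjugate to a Binomial/Bernoulli likelihood; the update adds successes to α and failures to β.
After batch 1: Beta(3.6+39, 11.3+4) = Beta(42.6, 15.3).
After batch 2: Beta(42.6+31, 15.3+11) = Beta(73.6, 26.3).
Var = αβ/((α+β)²(α+β+1)) = 73.6·26.3/(99.9²·100.9) = 0.001922.

0.001922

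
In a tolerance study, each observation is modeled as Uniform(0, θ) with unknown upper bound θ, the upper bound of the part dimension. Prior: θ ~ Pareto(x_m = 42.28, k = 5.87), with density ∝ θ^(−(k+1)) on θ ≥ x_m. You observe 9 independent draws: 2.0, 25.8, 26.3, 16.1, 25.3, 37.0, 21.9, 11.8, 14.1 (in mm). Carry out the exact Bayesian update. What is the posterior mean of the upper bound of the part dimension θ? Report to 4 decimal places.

45.3283

A Pareto(scale x_m, shape k) prior on the upper bound θ of Uniform(0, θ) is conjugate: posterior is Pareto(max(x_m, max xᵢ), k + n).
Sample maximum = 37.0; prior scale x_m = 42.28 → posterior scale = max = 42.28.
Posterior shape = 5.87 + 9 = 14.87.
E[θ|data] = k·x_m/(k−1) = 14.87·42.28/13.87 = 45.3283.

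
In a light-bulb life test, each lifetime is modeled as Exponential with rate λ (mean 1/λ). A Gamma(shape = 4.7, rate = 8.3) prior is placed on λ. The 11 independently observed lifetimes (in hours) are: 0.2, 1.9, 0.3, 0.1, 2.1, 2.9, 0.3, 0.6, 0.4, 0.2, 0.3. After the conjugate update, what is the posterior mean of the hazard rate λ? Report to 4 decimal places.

With a Gamma(shape α, rate β) prior on the exponential rate λ, the posterior after n observations with total T = Σxᵢ is Gamma(α+n, β+T).
Sum of observations T = 9.3 hours; n = 11.
Posterior: Gamma(4.7+11, 8.3+9.3) = Gamma(15.7, 17.6).
Posterior mean of λ = α/β = 15.7/17.6 = 0.8920.

0.8920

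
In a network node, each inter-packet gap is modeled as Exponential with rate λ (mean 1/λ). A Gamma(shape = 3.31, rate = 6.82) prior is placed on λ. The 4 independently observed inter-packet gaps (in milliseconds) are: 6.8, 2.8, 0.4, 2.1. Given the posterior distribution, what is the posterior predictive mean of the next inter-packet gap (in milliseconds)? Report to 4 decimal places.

2.9984

With a Gamma(shape α, rate β) prior on the exponential rate λ, the posterior after n observations with total T = Σxᵢ is Gamma(α+n, β+T).
Sum of observations T = 12.1 milliseconds; n = 4.
Posterior: Gamma(3.31+4, 6.82+12.1) = Gamma(7.31, 18.92).
The predictive distribution for the next observation is Lomax; its mean is β/(α−1) = 18.92/6.31 = 2.9984.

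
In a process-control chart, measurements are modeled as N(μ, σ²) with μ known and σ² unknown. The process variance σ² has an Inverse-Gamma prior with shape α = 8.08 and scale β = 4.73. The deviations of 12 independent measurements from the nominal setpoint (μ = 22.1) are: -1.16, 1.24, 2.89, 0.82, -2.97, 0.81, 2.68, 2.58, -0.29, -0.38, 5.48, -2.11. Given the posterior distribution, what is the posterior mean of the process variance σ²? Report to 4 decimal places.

With known mean μ and an Inverse-Gamma(α, β) prior on σ², the Normal likelihood is conjugate: posterior is Inv-Gamma(α + n/2, β + Σ(xᵢ−μ)²/2).
Σ(xᵢ−μ)² = (-1.16)² + (1.24)² + (2.89)² + (0.82)² + (-2.97)² + (0.81)² + (2.68)² + (2.58)² + (-0.29)² + (-0.38)² + (5.48)² + (-2.11)² = 69.9345.
Posterior: Inv-Gamma(8.08 + 12/2, 4.73 + 69.9345/2) = Inv-Gamma(14.08, 39.69725).
E[σ²|data] = β/(α−1) = 39.69725/13.08 = 3.0350.

3.0350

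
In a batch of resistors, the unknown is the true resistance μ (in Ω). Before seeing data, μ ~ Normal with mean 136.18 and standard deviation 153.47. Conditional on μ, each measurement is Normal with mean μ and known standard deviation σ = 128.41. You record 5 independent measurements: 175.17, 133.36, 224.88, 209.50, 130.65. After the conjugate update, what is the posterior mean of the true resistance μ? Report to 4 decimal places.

169.9795

For Normal data with known variance σ², a Normal(μ₀, σ₀²) prior on μ is conjugate. Posterior precision = 1/σ₀² + n/σ²; posterior mean is the precision-weighted average of μ₀ and x̄.
Σxᵢ = 175.17 + 133.36 + 224.88 + 209.50 + 130.65 = 873.56, so n·x̄ = 873.56.
σ₀² = 153.47² = 23553.0409, σ² = 128.41² = 16489.1281; σ² + n·σ₀² = 16489.1281 + 5·23553.0409 = 134254.3326.
Posterior mean = (μ₀/σ₀² + n·x̄/σ²)/(1/σ₀² + n/σ²) = (σ²·μ₀ + σ₀²·n·x̄)/(σ² + n·σ₀²) = (16489.1281·136.18 + 23553.0409·873.56)/134254.3326 = 22820483.873262/134254.3326 = 169.9795.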